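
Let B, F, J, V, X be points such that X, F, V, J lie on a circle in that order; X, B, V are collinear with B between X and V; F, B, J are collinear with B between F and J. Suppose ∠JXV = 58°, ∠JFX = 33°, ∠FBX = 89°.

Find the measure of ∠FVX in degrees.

1. ∠JFV = 58°  [same arc VJ]
2. ∠FBV = 91°  [linear pair at B on XV]
3. ∠FVX = 31°  [△FBV]

∠FVX = 31°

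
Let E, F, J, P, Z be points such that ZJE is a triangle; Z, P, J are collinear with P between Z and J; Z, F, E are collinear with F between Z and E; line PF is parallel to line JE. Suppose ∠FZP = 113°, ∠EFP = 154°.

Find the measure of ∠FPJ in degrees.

1. ∠PFZ = 26°  [linear pair at F on ZE]
2. ∠FPZ = 41°  [△ZPF]
3. ∠FPJ = 139°  [linear pair at P on ZJ]

∠FPJ = 139°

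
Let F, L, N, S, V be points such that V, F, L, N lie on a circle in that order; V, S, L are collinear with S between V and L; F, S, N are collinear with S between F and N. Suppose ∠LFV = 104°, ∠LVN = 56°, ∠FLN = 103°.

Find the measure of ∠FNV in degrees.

∠FNV = 55°

1. ∠LNV = 76°  [cyclic VFLN, opposite ∠F+∠N]
2. ∠NLV = 48°  [△VLN]
3. ∠FVN = 77°  [cyclic VFLN, opposite ∠V+∠L]
4. ∠NFV = 48°  [same arc VN]
5. ∠FNV = 55°  [△VFN]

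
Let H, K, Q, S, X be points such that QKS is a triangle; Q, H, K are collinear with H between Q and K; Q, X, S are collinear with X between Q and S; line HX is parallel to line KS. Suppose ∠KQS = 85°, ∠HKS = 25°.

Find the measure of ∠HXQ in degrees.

∠HXQ = 70°

1. ∠QKS = 25°  [H on ray KQ]
2. ∠KSQ = 70°  [△QKS]
3. ∠HXQ = 70°  [HX∥KS, corresponding at X]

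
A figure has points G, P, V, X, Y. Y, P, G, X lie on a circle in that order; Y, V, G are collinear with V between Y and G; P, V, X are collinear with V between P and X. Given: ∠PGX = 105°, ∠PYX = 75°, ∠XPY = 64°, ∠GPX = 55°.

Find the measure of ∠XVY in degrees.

1. ∠PXY = 41°  [△YPX]
2. ∠GYX = 55°  [same arc GX]
3. ∠XVY = 84°  [△YVX]

∠XVY = 84°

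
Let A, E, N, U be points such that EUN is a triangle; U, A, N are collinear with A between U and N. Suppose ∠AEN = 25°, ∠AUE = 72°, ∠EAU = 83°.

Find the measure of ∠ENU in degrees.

∠ENU = 58°

1. ∠EAN = 97°  [linear pair at A on UN]
2. ∠ANE = 58°  [△EAN]
3. ∠ENU = 58°  [A on ray NU]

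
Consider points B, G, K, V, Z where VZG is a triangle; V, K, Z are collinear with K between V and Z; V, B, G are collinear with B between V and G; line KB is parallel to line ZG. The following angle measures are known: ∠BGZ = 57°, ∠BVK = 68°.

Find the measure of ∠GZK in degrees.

1. ∠VGZ = 57°  [B on ray GV]
2. ∠GVZ = 68°  [K on VZ, B on VG]
3. ∠GZV = 55°  [△VZG]
4. ∠GZK = 55°  [K on ray ZV]

∠GZK = 55°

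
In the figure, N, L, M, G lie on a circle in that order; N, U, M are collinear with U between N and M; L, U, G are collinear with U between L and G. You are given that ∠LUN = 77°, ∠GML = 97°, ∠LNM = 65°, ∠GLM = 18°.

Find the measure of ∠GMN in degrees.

∠GMN = 38°

1. ∠GUM = 77°  [vertical angles at U]
2. ∠LGM = 65°  [△LMG]
3. ∠GMN = 38°  [△MUG]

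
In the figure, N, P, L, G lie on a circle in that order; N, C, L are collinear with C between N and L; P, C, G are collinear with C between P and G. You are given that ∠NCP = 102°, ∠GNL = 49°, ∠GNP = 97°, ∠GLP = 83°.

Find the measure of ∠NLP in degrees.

1. ∠LCP = 78°  [linear pair at C on NL]
2. ∠GPL = 49°  [same arc LG]
3. ∠NLP = 53°  [△PCL]

∠NLP = 53°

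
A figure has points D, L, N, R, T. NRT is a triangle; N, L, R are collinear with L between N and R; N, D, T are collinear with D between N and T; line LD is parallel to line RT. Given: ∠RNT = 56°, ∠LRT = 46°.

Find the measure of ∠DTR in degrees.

∠DTR = 78°

1. ∠NRT = 46°  [L on ray RN]
2. ∠NTR = 78°  [△NRT]
3. ∠DTR = 78°  [D on ray TN]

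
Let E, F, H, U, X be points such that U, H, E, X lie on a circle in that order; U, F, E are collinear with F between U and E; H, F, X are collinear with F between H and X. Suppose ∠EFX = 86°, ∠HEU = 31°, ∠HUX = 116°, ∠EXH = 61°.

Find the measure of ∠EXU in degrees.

1. ∠UFX = 94°  [linear pair at F on UE]
2. ∠UEX = 33°  [△EFX]
3. ∠HXU = 31°  [same arc UH]
4. ∠EUX = 55°  [△UFX]
5. ∠EXU = 92°  [△UEX]

∠EXU = 92°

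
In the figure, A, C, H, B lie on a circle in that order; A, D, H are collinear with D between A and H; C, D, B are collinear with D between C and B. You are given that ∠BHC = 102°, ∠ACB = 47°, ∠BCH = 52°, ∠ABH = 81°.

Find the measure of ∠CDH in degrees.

1. ∠BAC = 78°  [cyclic ACHB, opposite ∠A+∠H]
2. ∠ABC = 55°  [△ACB]
3. ∠AHC = 55°  [same arc AC]
4. ∠CDH = 73°  [△CDH]

∠CDH = 73°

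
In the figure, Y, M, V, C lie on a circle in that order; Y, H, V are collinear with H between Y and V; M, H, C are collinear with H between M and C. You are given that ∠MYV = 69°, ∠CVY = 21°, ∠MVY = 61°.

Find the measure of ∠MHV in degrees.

1. ∠CMY = 21°  [same arc YC]
2. ∠MHY = 90°  [△YHM]
3. ∠MHV = 90°  [linear pair at H on YV]

∠MHV = 90°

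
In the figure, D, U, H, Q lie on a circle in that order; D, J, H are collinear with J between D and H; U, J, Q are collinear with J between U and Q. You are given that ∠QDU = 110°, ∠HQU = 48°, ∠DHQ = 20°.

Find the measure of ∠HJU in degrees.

∠HJU = 68°

1. ∠HDU = 48°  [same arc UH]
2. ∠DUQ = 20°  [same arc DQ]
3. ∠DJU = 112°  [△DJU]
4. ∠HJU = 68°  [linear pair at J on DH]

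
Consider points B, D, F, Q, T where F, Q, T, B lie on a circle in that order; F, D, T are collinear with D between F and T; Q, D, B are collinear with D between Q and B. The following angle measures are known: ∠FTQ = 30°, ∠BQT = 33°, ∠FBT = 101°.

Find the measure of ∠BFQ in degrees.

∠BFQ = 104°

1. ∠FBQ = 30°  [same arc FQ]
2. ∠BFT = 33°  [same arc TB]
3. ∠BTF = 46°  [△FTB]
4. ∠BQF = 46°  [same arc FB]
5. ∠BFQ = 104°  [△FQB]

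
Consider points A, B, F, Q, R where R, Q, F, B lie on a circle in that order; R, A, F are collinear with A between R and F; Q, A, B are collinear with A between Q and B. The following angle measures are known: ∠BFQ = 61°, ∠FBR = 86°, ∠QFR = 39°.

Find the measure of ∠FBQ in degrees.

1. ∠FQR = 94°  [cyclic RQFB, opposite ∠Q+∠B]
2. ∠FRQ = 47°  [△RQF]
3. ∠FBQ = 47°  [same arc QF]

∠FBQ = 47°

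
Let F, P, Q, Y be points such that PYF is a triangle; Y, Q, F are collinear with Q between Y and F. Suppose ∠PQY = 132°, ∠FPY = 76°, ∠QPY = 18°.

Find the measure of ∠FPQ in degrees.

∠FPQ = 58°

1. ∠PYQ = 30°  [△PYQ]
2. ∠FQP = 48°  [linear pair at Q on YF]
3. ∠FYP = 30°  [Q on ray YF]
4. ∠PFY = 74°  [△PYF]
5. ∠PFQ = 74°  [Q on ray FY]
6. ∠FPQ = 58°  [△PQF]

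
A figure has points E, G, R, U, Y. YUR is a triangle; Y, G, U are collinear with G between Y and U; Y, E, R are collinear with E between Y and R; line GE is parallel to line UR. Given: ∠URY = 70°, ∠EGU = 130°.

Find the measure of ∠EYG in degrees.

∠EYG = 60°

1. ∠GEY = 70°  [GE∥UR, corresponding at E]
2. ∠EGY = 50°  [linear pair at G on YU]
3. ∠EYG = 60°  [△YGE]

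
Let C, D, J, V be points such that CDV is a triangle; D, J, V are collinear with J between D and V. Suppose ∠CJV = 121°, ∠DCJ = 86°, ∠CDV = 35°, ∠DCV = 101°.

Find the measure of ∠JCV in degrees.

1. ∠CVD = 44°  [△CDV]
2. ∠CVJ = 44°  [J on ray VD]
3. ∠JCV = 15°  [△CJV]

∠JCV = 15°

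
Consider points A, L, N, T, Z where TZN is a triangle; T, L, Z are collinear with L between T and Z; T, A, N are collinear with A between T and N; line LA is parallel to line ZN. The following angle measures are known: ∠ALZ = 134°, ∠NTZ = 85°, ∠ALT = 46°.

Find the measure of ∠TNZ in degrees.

∠TNZ = 49°

1. ∠ATL = 85°  [L on TZ, A on TN]
2. ∠LAT = 49°  [△TLA]
3. ∠TNZ = 49°  [LA∥ZN, corresponding at A]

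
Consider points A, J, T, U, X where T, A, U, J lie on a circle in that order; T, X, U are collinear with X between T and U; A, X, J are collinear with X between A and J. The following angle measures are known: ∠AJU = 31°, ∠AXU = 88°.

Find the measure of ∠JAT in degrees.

∠JAT = 57°

1. ∠ATU = 31°  [same arc AU]
2. ∠AXT = 92°  [linear pair at X on TU]
3. ∠JAT = 57°  [△TXA]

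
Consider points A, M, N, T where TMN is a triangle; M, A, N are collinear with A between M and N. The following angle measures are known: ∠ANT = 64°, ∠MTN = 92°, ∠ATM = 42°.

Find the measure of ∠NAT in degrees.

∠NAT = 66°

1. ∠MNT = 64°  [A on ray NM]
2. ∠NMT = 24°  [△TMN]
3. ∠AMT = 24°  [A on ray MN]
4. ∠MAT = 114°  [△TMA]
5. ∠NAT = 66°  [linear pair at A on MN]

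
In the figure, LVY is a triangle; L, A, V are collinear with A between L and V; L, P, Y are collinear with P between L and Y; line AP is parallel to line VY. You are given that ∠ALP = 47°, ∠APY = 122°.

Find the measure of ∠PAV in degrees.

∠PAV = 105°

1. ∠APL = 58°  [linear pair at P on LY]
2. ∠LAP = 75°  [△LAP]
3. ∠PAV = 105°  [linear pair at A on LV]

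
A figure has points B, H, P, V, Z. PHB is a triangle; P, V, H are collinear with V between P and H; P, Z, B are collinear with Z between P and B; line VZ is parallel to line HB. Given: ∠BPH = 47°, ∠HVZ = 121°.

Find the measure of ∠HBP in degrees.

∠HBP = 74°

1. ∠VPZ = 47°  [V on PH, Z on PB]
2. ∠PVZ = 59°  [linear pair at V on PH]
3. ∠PZV = 74°  [△PVZ]
4. ∠HBP = 74°  [VZ∥HB, corresponding at Z]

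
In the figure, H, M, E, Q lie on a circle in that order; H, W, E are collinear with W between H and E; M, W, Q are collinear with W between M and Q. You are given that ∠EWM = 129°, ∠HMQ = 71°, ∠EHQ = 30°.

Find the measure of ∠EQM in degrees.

∠EQM = 58°

1. ∠HWQ = 129°  [vertical angles at W]
2. ∠HEQ = 71°  [same arc HQ]
3. ∠EWQ = 51°  [linear pair at W on HE]
4. ∠EQM = 58°  [△EWQ]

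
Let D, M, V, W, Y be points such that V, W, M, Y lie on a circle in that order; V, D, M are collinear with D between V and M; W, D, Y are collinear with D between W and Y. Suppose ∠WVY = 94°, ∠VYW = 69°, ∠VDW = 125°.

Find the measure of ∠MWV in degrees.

∠MWV = 73°

1. ∠VWY = 17°  [△VWY]
2. ∠VMW = 69°  [same arc VW]
3. ∠MVW = 38°  [△VDW]
4. ∠MWV = 73°  [△VWM]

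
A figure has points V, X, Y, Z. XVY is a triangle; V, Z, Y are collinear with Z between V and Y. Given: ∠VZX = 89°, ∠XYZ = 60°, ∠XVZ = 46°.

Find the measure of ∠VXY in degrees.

1. ∠VYX = 60°  [Z on ray YV]
2. ∠XVY = 46°  [Z on ray VY]
3. ∠VXY = 74°  [△XVY]

∠VXY = 74°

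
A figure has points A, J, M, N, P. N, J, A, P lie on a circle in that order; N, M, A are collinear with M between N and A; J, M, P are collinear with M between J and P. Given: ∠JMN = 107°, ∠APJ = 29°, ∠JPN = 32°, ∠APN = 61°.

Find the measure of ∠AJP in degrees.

∠AJP = 75°

1. ∠AMJ = 73°  [linear pair at M on NA]
2. ∠JAN = 32°  [same arc NJ]
3. ∠AJP = 75°  [△JMA]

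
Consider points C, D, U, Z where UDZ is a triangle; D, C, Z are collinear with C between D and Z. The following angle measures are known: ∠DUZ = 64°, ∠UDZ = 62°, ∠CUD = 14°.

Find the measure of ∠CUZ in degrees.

∠CUZ = 50°

1. ∠DZU = 54°  [△UDZ]
2. ∠CDU = 62°  [C on ray DZ]
3. ∠DCU = 104°  [△UDC]
4. ∠CZU = 54°  [C on ray ZD]
5. ∠UCZ = 76°  [linear pair at C on DZ]
6. ∠CUZ = 50°  [△UCZ]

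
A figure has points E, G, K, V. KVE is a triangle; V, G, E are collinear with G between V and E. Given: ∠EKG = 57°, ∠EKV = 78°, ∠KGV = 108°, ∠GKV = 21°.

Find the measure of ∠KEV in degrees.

∠KEV = 51°

1. ∠GVK = 51°  [△KVG]
2. ∠EVK = 51°  [G on ray VE]
3. ∠KEV = 51°  [△KVE]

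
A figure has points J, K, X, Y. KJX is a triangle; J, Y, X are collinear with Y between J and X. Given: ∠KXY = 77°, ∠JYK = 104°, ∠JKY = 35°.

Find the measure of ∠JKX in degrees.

1. ∠JXK = 77°  [Y on ray XJ]
2. ∠KJY = 41°  [△KJY]
3. ∠KJX = 41°  [Y on ray JX]
4. ∠JKX = 62°  [△KJX]

∠JKX = 62°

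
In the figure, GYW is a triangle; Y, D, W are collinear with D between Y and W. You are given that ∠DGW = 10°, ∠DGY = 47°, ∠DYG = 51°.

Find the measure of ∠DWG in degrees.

1. ∠GDY = 82°  [△GYD]
2. ∠GDW = 98°  [linear pair at D on YW]
3. ∠DWG = 72°  [△GDW]

∠DWG = 72°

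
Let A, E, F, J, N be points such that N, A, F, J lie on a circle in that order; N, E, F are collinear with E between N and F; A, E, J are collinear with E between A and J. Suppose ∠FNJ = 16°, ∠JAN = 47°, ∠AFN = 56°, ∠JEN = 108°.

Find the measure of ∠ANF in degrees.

∠ANF = 61°

1. ∠JFN = 47°  [same arc NJ]
2. ∠FEJ = 72°  [linear pair at E on NF]
3. ∠AJF = 61°  [△FEJ]
4. ∠ANF = 61°  [same arc AF]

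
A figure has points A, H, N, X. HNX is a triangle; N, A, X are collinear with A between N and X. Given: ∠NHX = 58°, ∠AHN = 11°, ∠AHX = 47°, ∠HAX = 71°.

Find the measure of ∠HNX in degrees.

1. ∠AXH = 62°  [△HAX]
2. ∠HXN = 62°  [A on ray XN]
3. ∠HNX = 60°  [△HNX]

∠HNX = 60°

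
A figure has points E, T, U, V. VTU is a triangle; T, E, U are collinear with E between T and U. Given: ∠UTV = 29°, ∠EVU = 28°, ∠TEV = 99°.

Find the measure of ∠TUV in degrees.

∠TUV = 71°

1. ∠UEV = 81°  [linear pair at E on TU]
2. ∠EUV = 71°  [△VEU]
3. ∠TUV = 71°  [E on ray UT]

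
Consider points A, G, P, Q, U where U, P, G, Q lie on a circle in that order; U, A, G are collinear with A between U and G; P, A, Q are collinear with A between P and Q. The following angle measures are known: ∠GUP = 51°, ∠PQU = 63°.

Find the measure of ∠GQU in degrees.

1. ∠PGU = 63°  [same arc UP]
2. ∠GPU = 66°  [△UPG]
3. ∠GQU = 114°  [cyclic UPGQ, opposite ∠P+∠Q]

∠GQU = 114°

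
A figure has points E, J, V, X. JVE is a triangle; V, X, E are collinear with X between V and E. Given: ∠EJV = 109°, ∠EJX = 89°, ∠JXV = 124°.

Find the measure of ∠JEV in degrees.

∠JEV = 35°

1. ∠EXJ = 56°  [linear pair at X on VE]
2. ∠JEX = 35°  [△JXE]
3. ∠JEV = 35°  [X on ray EV]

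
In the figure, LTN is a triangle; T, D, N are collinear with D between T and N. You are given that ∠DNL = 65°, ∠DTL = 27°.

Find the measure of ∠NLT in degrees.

∠NLT = 88°

1. ∠LNT = 65°  [D on ray NT]
2. ∠LTN = 27°  [D on ray TN]
3. ∠NLT = 88°  [△LTN]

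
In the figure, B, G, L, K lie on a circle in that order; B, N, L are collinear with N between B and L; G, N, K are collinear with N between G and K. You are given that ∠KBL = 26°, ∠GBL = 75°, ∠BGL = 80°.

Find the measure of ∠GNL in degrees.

1. ∠KGL = 26°  [same arc LK]
2. ∠BLG = 25°  [△BGL]
3. ∠GNL = 129°  [△GNL]

∠GNL = 129°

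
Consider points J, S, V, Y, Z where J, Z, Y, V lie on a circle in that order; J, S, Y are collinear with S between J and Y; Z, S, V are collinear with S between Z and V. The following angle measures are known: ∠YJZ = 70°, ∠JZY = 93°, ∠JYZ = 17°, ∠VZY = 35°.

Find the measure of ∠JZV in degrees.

1. ∠JVY = 87°  [cyclic JZYV, opposite ∠Z+∠V]
2. ∠VJY = 35°  [same arc YV]
3. ∠JYV = 58°  [△JYV]
4. ∠JZV = 58°  [same arc JV]

∠JZV = 58°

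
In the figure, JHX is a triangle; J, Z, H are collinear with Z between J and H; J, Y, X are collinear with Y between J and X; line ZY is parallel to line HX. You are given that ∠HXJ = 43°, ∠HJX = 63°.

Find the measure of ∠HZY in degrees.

1. ∠JHX = 74°  [△JHX]
2. ∠JZY = 74°  [ZY∥HX, corresponding at Z]
3. ∠HZY = 106°  [linear pair at Z on JH]

∠HZY = 106°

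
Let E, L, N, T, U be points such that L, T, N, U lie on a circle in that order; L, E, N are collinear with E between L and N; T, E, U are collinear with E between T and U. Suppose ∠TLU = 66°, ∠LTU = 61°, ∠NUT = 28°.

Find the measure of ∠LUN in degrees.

∠LUN = 81°

1. ∠LUT = 53°  [△LTU]
2. ∠NLT = 28°  [same arc TN]
3. ∠LNT = 53°  [same arc LT]
4. ∠LTN = 99°  [△LTN]
5. ∠LUN = 81°  [cyclic LTNU, opposite ∠T+∠U]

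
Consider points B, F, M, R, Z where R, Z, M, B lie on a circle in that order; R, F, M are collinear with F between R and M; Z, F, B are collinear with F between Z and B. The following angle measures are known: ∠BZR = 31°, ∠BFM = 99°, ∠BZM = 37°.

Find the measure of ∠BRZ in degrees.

∠BRZ = 87°

1. ∠BMR = 31°  [same arc RB]
2. ∠MBZ = 50°  [△MFB]
3. ∠BMZ = 93°  [△ZMB]
4. ∠BRZ = 87°  [cyclic RZMB, opposite ∠R+∠M]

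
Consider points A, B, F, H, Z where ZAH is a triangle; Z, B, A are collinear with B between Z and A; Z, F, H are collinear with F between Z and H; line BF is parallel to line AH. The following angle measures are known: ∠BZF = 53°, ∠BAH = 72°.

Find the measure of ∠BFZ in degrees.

∠BFZ = 55°

1. ∠AZH = 53°  [B on ZA, F on ZH]
2. ∠HAZ = 72°  [B on ray AZ]
3. ∠AHZ = 55°  [△ZAH]
4. ∠BFZ = 55°  [BF∥AH, corresponding at F]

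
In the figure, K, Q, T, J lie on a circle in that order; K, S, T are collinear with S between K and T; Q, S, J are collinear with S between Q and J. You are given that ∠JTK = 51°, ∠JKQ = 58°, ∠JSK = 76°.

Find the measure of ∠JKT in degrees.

1. ∠JQK = 51°  [same arc KJ]
2. ∠KJQ = 71°  [△KQJ]
3. ∠JKT = 33°  [△KSJ]

∠JKT = 33°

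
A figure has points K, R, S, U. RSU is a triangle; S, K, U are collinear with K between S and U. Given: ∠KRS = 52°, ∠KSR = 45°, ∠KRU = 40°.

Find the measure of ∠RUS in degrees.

∠RUS = 43°

1. ∠RKS = 83°  [△RSK]
2. ∠RKU = 97°  [linear pair at K on SU]
3. ∠KUR = 43°  [△RKU]
4. ∠RUS = 43°  [K on ray US]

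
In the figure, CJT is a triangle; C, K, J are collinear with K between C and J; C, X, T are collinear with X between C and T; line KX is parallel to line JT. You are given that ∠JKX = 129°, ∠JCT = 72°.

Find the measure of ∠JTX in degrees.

1. ∠CKX = 51°  [linear pair at K on CJ]
2. ∠KCX = 72°  [K on CJ, X on CT]
3. ∠CXK = 57°  [△CKX]
4. ∠KXT = 123°  [linear pair at X on CT]
5. ∠JTX = 57°  [KX∥JT, co-interior at T–X]

∠JTX = 57°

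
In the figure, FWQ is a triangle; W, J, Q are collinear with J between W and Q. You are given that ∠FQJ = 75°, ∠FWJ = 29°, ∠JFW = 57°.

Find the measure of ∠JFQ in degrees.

∠JFQ = 19°

1. ∠FJW = 94°  [△FWJ]
2. ∠FJQ = 86°  [linear pair at J on WQ]
3. ∠JFQ = 19°  [△FJQ]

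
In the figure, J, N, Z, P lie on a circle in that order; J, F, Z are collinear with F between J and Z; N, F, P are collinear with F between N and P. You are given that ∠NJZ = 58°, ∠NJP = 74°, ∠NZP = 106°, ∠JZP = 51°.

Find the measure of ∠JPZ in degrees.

1. ∠NPZ = 58°  [same arc NZ]
2. ∠PNZ = 16°  [△NZP]
3. ∠PJZ = 16°  [same arc ZP]
4. ∠JPZ = 113°  [△JZP]

∠JPZ = 113°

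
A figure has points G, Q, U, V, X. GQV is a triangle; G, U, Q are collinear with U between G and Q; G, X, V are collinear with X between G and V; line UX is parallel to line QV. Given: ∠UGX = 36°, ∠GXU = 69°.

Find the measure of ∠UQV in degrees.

1. ∠GUX = 75°  [△GUX]
2. ∠QUX = 105°  [linear pair at U on GQ]
3. ∠UQV = 75°  [UX∥QV, co-interior at Q–U]

∠UQV = 75°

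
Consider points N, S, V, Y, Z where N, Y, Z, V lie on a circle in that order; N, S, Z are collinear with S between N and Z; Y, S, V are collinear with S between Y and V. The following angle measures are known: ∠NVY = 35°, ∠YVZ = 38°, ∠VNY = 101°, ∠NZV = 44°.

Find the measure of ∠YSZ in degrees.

∠YSZ = 82°

1. ∠NYV = 44°  [△NYV]
2. ∠YNZ = 38°  [same arc YZ]
3. ∠NSY = 98°  [△NSY]
4. ∠YSZ = 82°  [linear pair at S on NZ]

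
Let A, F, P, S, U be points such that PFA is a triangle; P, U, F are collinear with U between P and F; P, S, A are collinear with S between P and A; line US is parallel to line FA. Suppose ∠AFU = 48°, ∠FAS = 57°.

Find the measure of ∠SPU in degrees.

∠SPU = 75°

1. ∠AFP = 48°  [U on ray FP]
2. ∠FAP = 57°  [S on ray AP]
3. ∠APF = 75°  [△PFA]
4. ∠SPU = 75°  [U on PF, S on PA]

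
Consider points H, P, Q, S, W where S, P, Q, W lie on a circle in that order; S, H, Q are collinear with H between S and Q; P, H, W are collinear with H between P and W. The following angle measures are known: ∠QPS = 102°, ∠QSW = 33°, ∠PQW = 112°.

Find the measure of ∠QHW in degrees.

∠QHW = 76°

1. ∠QWS = 78°  [cyclic SPQW, opposite ∠P+∠W]
2. ∠QPW = 33°  [same arc QW]
3. ∠SQW = 69°  [△SQW]
4. ∠PWQ = 35°  [△PQW]
5. ∠QHW = 76°  [△QHW]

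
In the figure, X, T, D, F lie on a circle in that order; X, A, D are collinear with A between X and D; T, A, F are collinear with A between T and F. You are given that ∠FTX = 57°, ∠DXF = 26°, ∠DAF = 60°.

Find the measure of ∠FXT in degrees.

∠FXT = 89°

1. ∠FDX = 57°  [same arc XF]
2. ∠DTF = 26°  [same arc DF]
3. ∠DFT = 63°  [△DAF]
4. ∠FDT = 91°  [△TDF]
5. ∠FXT = 89°  [cyclic XTDF, opposite ∠X+∠D]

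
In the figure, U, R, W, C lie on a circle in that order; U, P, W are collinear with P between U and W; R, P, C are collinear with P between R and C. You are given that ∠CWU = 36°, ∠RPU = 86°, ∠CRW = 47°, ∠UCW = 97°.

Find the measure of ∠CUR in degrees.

1. ∠CRU = 36°  [same arc UC]
2. ∠RPW = 94°  [linear pair at P on UW]
3. ∠RWU = 39°  [△RPW]
4. ∠RCU = 39°  [same arc UR]
5. ∠CUR = 105°  [△URC]

∠CUR = 105°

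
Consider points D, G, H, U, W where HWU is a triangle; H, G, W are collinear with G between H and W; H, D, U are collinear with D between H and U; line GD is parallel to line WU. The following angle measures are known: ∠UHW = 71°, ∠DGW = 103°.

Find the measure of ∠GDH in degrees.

∠GDH = 32°

1. ∠DHG = 71°  [G on HW, D on HU]
2. ∠DGH = 77°  [linear pair at G on HW]
3. ∠GDH = 32°  [△HGD]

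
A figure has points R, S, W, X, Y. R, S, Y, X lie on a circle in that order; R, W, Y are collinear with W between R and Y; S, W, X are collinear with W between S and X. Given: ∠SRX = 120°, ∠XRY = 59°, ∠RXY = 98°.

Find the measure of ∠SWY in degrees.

∠SWY = 84°

1. ∠SYX = 60°  [cyclic RSYX, opposite ∠R+∠Y]
2. ∠XSY = 59°  [same arc YX]
3. ∠RYX = 23°  [△RYX]
4. ∠SXY = 61°  [△SYX]
5. ∠RSX = 23°  [same arc RX]
6. ∠SRY = 61°  [same arc SY]
7. ∠RWS = 96°  [△RWS]
8. ∠SWY = 84°  [linear pair at W on RY]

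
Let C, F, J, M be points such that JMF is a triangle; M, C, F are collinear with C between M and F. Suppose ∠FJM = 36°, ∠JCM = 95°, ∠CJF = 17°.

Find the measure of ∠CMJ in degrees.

∠CMJ = 66°

1. ∠FCJ = 85°  [linear pair at C on MF]
2. ∠CFJ = 78°  [△JCF]
3. ∠JFM = 78°  [C on ray FM]
4. ∠FMJ = 66°  [△JMF]
5. ∠CMJ = 66°  [C on ray MF]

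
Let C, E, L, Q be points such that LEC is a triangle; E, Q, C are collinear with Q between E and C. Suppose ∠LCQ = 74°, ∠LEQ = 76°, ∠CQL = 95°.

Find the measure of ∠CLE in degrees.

∠CLE = 30°

1. ∠ECL = 74°  [Q on ray CE]
2. ∠CEL = 76°  [Q on ray EC]
3. ∠CLE = 30°  [△LEC]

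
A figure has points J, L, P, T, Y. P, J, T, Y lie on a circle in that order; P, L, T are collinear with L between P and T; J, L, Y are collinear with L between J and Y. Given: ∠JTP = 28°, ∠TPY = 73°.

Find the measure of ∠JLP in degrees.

∠JLP = 101°

1. ∠TJY = 73°  [same arc TY]
2. ∠JLT = 79°  [△JLT]
3. ∠JLP = 101°  [linear pair at L on PT]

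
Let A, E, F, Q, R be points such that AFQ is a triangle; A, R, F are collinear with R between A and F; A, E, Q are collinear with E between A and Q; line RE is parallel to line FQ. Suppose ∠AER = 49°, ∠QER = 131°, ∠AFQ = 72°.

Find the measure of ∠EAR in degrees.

1. ∠AQF = 49°  [RE∥FQ, corresponding at E]
2. ∠FAQ = 59°  [△AFQ]
3. ∠EAR = 59°  [R on AF, E on AQ]

∠EAR = 59°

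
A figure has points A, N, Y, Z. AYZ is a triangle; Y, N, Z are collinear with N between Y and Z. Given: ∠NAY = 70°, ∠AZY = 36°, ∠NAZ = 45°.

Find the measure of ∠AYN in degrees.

1. ∠AZN = 36°  [N on ray ZY]
2. ∠ANZ = 99°  [△ANZ]
3. ∠ANY = 81°  [linear pair at N on YZ]
4. ∠AYN = 29°  [△AYN]

∠AYN = 29°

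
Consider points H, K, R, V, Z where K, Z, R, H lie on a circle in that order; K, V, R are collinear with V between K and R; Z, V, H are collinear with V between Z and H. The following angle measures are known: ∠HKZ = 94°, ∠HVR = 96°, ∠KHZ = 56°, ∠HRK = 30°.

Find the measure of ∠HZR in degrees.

1. ∠HRZ = 86°  [cyclic KZRH, opposite ∠K+∠R]
2. ∠RHZ = 54°  [△RVH]
3. ∠HZR = 40°  [△ZRH]

∠HZR = 40°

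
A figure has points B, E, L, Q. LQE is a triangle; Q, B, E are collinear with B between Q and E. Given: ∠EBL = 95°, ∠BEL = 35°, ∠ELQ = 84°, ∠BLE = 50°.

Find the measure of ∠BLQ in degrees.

1. ∠LBQ = 85°  [linear pair at B on QE]
2. ∠LEQ = 35°  [B on ray EQ]
3. ∠EQL = 61°  [△LQE]
4. ∠BQL = 61°  [B on ray QE]
5. ∠BLQ = 34°  [△LQB]

∠BLQ = 34°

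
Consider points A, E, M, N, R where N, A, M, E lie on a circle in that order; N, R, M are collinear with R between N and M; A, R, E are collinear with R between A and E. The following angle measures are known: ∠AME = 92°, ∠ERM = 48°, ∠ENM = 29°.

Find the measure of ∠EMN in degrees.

∠EMN = 73°

1. ∠ANE = 88°  [cyclic NAME, opposite ∠N+∠M]
2. ∠ERN = 132°  [linear pair at R on NM]
3. ∠AEN = 19°  [△NRE]
4. ∠EAN = 73°  [△NAE]
5. ∠EMN = 73°  [same arc NE]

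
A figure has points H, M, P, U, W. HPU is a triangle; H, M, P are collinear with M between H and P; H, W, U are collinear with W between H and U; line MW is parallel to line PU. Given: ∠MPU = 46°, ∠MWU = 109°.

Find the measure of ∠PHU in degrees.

1. ∠HPU = 46°  [M on ray PH]
2. ∠HWM = 71°  [linear pair at W on HU]
3. ∠HMW = 46°  [MW∥PU, corresponding at M]
4. ∠MHW = 63°  [△HMW]
5. ∠PHU = 63°  [M on HP, W on HU]

∠PHU = 63°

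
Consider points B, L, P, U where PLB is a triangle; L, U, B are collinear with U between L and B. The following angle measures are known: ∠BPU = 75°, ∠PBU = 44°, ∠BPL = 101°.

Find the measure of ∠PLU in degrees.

1. ∠LBP = 44°  [U on ray BL]
2. ∠BLP = 35°  [△PLB]
3. ∠PLU = 35°  [U on ray LB]

∠PLU = 35°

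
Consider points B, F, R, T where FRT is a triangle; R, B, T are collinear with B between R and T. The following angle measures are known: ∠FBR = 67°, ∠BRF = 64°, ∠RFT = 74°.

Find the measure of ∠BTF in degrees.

∠BTF = 42°

1. ∠FRT = 64°  [B on ray RT]
2. ∠FTR = 42°  [△FRT]
3. ∠BTF = 42°  [B on ray TR]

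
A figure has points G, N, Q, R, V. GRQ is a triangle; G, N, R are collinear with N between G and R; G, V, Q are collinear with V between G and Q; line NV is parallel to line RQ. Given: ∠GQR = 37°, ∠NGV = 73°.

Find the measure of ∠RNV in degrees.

1. ∠GVN = 37°  [NV∥RQ, corresponding at V]
2. ∠GNV = 70°  [△GNV]
3. ∠RNV = 110°  [linear pair at N on GR]

∠RNV = 110°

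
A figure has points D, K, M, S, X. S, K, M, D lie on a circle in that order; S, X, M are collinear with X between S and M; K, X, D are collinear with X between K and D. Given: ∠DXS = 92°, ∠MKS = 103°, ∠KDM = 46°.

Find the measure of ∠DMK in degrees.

∠DMK = 77°

1. ∠DXM = 88°  [linear pair at X on SM]
2. ∠MDS = 77°  [cyclic SKMD, opposite ∠K+∠D]
3. ∠DMS = 46°  [△MXD]
4. ∠DSM = 57°  [△SMD]
5. ∠DKM = 57°  [same arc MD]
6. ∠DMK = 77°  [△KMD]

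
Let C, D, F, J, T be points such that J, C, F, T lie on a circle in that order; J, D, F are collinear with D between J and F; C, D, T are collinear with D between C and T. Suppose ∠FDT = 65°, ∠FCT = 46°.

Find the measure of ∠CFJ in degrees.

∠CFJ = 19°

1. ∠CDJ = 65°  [vertical angles at D]
2. ∠CDF = 115°  [linear pair at D on JF]
3. ∠CFJ = 19°  [△CDF]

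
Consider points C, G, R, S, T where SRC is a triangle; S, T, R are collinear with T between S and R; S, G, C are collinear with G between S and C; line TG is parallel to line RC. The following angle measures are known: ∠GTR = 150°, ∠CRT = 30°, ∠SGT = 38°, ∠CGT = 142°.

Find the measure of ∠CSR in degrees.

∠CSR = 112°

1. ∠CRS = 30°  [T on ray RS]
2. ∠RCS = 38°  [TG∥RC, corresponding at G]
3. ∠CSR = 112°  [△SRC]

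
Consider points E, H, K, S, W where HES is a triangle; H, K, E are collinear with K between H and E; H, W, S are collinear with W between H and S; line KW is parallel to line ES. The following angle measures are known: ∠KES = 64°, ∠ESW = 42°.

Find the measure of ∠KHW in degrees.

∠KHW = 74°

1. ∠HES = 64°  [K on ray EH]
2. ∠ESH = 42°  [W on ray SH]
3. ∠EHS = 74°  [△HES]
4. ∠KHW = 74°  [K on HE, W on HS]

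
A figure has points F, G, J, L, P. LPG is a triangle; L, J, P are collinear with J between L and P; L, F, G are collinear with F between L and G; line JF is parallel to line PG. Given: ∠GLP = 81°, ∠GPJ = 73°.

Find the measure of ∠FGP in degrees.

1. ∠GPL = 73°  [J on ray PL]
2. ∠LGP = 26°  [△LPG]
3. ∠FGP = 26°  [F on ray GL]

∠FGP = 26°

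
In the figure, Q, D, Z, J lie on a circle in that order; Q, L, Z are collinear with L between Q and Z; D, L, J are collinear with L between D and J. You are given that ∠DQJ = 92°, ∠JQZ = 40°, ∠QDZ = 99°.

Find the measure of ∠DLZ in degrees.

∠DLZ = 111°

1. ∠DZJ = 88°  [cyclic QDZJ, opposite ∠Q+∠Z]
2. ∠JDZ = 40°  [same arc ZJ]
3. ∠DJZ = 52°  [△DZJ]
4. ∠DQZ = 52°  [same arc DZ]
5. ∠DZQ = 29°  [△QDZ]
6. ∠DLZ = 111°  [△DLZ]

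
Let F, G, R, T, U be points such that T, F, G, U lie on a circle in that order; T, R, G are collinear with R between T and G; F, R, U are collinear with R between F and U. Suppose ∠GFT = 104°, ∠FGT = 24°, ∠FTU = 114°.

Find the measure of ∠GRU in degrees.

∠GRU = 86°

1. ∠FTG = 52°  [△TFG]
2. ∠FUT = 24°  [same arc TF]
3. ∠TFU = 42°  [△TFU]
4. ∠FUG = 52°  [same arc FG]
5. ∠TGU = 42°  [same arc TU]
6. ∠GRU = 86°  [△GRU]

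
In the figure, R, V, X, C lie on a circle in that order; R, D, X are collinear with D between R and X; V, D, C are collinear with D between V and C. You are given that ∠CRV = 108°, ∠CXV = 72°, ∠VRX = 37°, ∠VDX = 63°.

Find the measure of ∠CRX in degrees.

∠CRX = 71°

1. ∠VCX = 37°  [same arc VX]
2. ∠CVX = 71°  [△VXC]
3. ∠CRX = 71°  [same arc XC]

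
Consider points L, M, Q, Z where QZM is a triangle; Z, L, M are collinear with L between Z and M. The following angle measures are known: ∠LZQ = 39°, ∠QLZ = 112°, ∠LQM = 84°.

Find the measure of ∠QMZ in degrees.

1. ∠MLQ = 68°  [linear pair at L on ZM]
2. ∠LMQ = 28°  [△QLM]
3. ∠QMZ = 28°  [L on ray MZ]

∠QMZ = 28°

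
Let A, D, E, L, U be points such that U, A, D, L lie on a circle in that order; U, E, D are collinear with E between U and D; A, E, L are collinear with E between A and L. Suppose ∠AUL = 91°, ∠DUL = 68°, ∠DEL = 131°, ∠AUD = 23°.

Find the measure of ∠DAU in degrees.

1. ∠DAL = 68°  [same arc DL]
2. ∠AEU = 131°  [vertical angles at E]
3. ∠AED = 49°  [linear pair at E on UD]
4. ∠ADU = 63°  [△AED]
5. ∠DAU = 94°  [△UAD]

∠DAU = 94°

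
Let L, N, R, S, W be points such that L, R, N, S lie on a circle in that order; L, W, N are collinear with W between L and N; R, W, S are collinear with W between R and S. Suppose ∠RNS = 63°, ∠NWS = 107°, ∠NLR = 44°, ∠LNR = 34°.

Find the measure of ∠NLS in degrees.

1. ∠LWS = 73°  [linear pair at W on LN]
2. ∠LSR = 34°  [same arc LR]
3. ∠NLS = 73°  [△LWS]

∠NLS = 73°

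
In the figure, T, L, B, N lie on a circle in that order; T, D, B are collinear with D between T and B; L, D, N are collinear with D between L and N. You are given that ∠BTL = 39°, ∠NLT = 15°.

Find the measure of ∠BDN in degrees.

1. ∠BNL = 39°  [same arc LB]
2. ∠NBT = 15°  [same arc TN]
3. ∠BDN = 126°  [△BDN]

∠BDN = 126°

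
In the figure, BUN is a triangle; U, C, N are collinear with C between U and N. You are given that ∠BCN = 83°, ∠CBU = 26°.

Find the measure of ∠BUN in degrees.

1. ∠BCU = 97°  [linear pair at C on UN]
2. ∠BUC = 57°  [△BUC]
3. ∠BUN = 57°  [C on ray UN]

∠BUN = 57°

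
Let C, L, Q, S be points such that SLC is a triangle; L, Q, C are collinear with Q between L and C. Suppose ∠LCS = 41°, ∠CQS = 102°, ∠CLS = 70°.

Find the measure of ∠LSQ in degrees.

1. ∠LQS = 78°  [linear pair at Q on LC]
2. ∠QLS = 70°  [Q on ray LC]
3. ∠LSQ = 32°  [△SLQ]

∠LSQ = 32°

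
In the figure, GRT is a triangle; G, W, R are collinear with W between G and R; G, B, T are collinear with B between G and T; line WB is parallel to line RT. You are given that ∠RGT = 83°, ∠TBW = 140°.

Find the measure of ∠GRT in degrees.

1. ∠BGW = 83°  [W on GR, B on GT]
2. ∠GBW = 40°  [linear pair at B on GT]
3. ∠BWG = 57°  [△GWB]
4. ∠GRT = 57°  [WB∥RT, corresponding at W]

∠GRT = 57°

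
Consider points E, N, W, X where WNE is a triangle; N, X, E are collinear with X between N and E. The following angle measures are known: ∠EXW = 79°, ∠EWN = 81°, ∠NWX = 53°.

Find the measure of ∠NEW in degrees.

1. ∠NXW = 101°  [linear pair at X on NE]
2. ∠WNX = 26°  [△WNX]
3. ∠ENW = 26°  [X on ray NE]
4. ∠NEW = 73°  [△WNE]

∠NEW = 73°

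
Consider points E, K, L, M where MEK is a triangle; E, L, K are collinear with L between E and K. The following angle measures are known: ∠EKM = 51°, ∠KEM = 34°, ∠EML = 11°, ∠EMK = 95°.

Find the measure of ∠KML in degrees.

1. ∠LKM = 51°  [L on ray KE]
2. ∠LEM = 34°  [L on ray EK]
3. ∠ELM = 135°  [△MEL]
4. ∠KLM = 45°  [linear pair at L on EK]
5. ∠KML = 84°  [△MLK]

∠KML = 84°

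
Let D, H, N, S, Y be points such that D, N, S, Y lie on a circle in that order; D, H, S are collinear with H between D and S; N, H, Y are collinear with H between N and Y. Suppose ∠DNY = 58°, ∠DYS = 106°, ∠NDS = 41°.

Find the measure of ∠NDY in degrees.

∠NDY = 57°

1. ∠DSY = 58°  [same arc DY]
2. ∠SDY = 16°  [△DSY]
3. ∠NYS = 41°  [same arc NS]
4. ∠SNY = 16°  [same arc SY]
5. ∠NSY = 123°  [△NSY]
6. ∠NDY = 57°  [cyclic DNSY, opposite ∠D+∠S]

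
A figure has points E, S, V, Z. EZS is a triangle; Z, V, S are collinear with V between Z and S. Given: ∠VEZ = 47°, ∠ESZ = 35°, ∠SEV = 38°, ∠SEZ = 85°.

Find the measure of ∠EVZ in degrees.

1. ∠ESV = 35°  [V on ray SZ]
2. ∠EVS = 107°  [△EVS]
3. ∠EVZ = 73°  [linear pair at V on ZS]

∠EVZ = 73°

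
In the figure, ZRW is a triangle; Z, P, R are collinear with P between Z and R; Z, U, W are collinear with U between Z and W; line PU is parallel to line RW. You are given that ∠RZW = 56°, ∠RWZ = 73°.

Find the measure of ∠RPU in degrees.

∠RPU = 129°

1. ∠WRZ = 51°  [△ZRW]
2. ∠UPZ = 51°  [PU∥RW, corresponding at P]
3. ∠RPU = 129°  [linear pair at P on ZR]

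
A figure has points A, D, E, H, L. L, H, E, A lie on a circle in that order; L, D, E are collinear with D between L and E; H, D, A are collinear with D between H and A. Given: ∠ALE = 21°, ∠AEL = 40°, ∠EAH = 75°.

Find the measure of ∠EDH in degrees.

1. ∠AHL = 40°  [same arc LA]
2. ∠ELH = 75°  [same arc HE]
3. ∠HDL = 65°  [△LDH]
4. ∠EDH = 115°  [linear pair at D on LE]

∠EDH = 115°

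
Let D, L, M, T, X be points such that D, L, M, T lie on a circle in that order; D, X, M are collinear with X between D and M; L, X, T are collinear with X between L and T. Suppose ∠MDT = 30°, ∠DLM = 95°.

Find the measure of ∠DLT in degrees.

1. ∠DTM = 85°  [cyclic DLMT, opposite ∠L+∠T]
2. ∠DMT = 65°  [△DMT]
3. ∠DLT = 65°  [same arc DT]

∠DLT = 65°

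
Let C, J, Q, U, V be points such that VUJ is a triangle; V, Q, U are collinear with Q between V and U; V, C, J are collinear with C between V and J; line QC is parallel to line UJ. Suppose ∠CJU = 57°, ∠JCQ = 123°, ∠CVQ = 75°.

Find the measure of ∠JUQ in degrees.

1. ∠UJV = 57°  [C on ray JV]
2. ∠JVU = 75°  [Q on VU, C on VJ]
3. ∠JUV = 48°  [△VUJ]
4. ∠JUQ = 48°  [Q on ray UV]

∠JUQ = 48°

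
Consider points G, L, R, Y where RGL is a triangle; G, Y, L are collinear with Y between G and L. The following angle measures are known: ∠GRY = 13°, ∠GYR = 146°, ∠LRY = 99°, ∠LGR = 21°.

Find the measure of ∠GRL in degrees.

1. ∠LYR = 34°  [linear pair at Y on GL]
2. ∠RLY = 47°  [△RYL]
3. ∠GLR = 47°  [Y on ray LG]
4. ∠GRL = 112°  [△RGL]

∠GRL = 112°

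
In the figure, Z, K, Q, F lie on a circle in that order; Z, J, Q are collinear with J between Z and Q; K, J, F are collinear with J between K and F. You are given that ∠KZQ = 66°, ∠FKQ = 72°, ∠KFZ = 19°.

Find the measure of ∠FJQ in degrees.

∠FJQ = 91°

1. ∠FZQ = 72°  [same arc QF]
2. ∠FJZ = 89°  [△ZJF]
3. ∠FJQ = 91°  [linear pair at J on ZQ]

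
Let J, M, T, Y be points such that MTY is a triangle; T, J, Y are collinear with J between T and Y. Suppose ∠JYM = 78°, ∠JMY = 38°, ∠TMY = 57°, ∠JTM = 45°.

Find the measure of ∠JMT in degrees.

∠JMT = 19°

1. ∠MJY = 64°  [△MJY]
2. ∠MJT = 116°  [linear pair at J on TY]
3. ∠JMT = 19°  [△MTJ]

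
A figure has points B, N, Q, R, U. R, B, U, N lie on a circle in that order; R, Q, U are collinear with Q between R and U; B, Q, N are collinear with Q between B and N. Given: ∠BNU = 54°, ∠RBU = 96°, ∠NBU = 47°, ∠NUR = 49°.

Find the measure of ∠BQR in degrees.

∠BQR = 77°

1. ∠BRU = 54°  [same arc BU]
2. ∠NBR = 49°  [same arc RN]
3. ∠BQR = 77°  [△RQB]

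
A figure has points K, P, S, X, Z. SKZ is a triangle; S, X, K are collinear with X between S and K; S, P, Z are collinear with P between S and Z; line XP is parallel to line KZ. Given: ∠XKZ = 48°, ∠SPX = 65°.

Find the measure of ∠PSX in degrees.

1. ∠SKZ = 48°  [X on ray KS]
2. ∠KZS = 65°  [XP∥KZ, corresponding at P]
3. ∠KSZ = 67°  [△SKZ]
4. ∠PSX = 67°  [X on SK, P on SZ]

∠PSX = 67°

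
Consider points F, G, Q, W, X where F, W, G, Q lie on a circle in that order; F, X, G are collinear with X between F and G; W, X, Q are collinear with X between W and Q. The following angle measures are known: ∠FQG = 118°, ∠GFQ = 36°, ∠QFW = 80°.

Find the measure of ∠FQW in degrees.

∠FQW = 74°

1. ∠FGQ = 26°  [△FGQ]
2. ∠FWQ = 26°  [same arc FQ]
3. ∠FQW = 74°  [△FWQ]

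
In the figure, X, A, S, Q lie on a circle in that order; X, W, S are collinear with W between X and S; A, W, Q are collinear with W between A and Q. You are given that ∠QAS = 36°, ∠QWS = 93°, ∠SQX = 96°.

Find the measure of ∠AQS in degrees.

∠AQS = 39°

1. ∠QXS = 36°  [same arc SQ]
2. ∠QSX = 48°  [△XSQ]
3. ∠AQS = 39°  [△SWQ]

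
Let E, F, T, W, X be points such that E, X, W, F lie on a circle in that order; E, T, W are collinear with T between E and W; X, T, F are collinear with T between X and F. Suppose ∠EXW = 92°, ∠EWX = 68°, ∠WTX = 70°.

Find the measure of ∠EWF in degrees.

1. ∠WEX = 20°  [△EXW]
2. ∠ETF = 70°  [vertical angles at T]
3. ∠WFX = 20°  [same arc XW]
4. ∠FTW = 110°  [linear pair at T on EW]
5. ∠EWF = 50°  [△WTF]

∠EWF = 50°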